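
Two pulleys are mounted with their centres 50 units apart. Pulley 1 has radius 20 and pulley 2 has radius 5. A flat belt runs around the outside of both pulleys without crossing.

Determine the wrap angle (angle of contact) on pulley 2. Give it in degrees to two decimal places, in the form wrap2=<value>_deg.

wrap2=145.08_deg

open belt: β = asin((r2−r1)/C) = asin(-15/50) = -17.4576°
wrap1 = π − 2β = 214.9152°
wrap2 = π + 2β = 145.0848°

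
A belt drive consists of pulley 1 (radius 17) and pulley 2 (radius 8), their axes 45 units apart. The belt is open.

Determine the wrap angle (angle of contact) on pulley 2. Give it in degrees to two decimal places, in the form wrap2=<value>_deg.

wrap2=156.93_deg

open belt: β = asin((r2−r1)/C) = asin(-9/45) = -11.5370°
wrap1 = π − 2β = 203.0739°
wrap2 = π + 2β = 156.9261°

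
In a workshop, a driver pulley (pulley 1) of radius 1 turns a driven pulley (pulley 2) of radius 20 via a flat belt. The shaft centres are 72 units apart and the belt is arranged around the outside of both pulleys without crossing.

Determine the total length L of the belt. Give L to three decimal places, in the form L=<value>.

open belt: β = asin((r2−r1)/C) = asin(19/72) = 15.3009°
wrap1 = π − 2β = 149.3981°
wrap2 = π + 2β = 210.6019°
tangent length = C·cosβ = 69.4478
L = r1·wrap1 + r2·wrap2 + 2·C·cosβ = 1·2.6075 + 20·3.6757 + 2·69.4478 = 215.0171

L=215.017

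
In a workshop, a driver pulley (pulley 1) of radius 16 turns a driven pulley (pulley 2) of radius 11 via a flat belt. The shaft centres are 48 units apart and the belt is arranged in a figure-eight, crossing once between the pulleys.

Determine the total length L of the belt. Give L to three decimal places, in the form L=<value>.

L=196.455

crossed belt: β = asin((r1+r2)/C) = asin(27/48) = 34.2289°
wrap1 = wrap2 = π + 2β = 248.4577°
tangent length = C·cosβ = 39.6863
L = (r1+r2)·wrap + 2·C·cosβ = 27·4.3364 + 2·39.6863 = 196.4555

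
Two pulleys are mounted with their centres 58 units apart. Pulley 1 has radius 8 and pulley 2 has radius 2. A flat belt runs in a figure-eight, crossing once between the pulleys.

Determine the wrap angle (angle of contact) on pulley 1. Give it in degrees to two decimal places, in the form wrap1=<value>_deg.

crossed belt: β = asin((r1+r2)/C) = asin(10/58) = 9.9282°
wrap1 = wrap2 = π + 2β = 199.8564°

wrap1=199.86_deg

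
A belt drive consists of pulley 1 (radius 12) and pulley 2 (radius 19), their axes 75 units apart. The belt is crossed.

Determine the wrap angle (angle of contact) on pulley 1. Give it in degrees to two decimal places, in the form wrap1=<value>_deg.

crossed belt: β = asin((r1+r2)/C) = asin(31/75) = 24.4144°
wrap1 = wrap2 = π + 2β = 228.8288°

wrap1=228.83_deg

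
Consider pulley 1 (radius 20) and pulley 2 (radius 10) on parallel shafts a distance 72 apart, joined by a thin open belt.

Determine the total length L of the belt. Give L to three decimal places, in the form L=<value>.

open belt: β = asin((r2−r1)/C) = asin(-10/72) = -7.9836°
wrap1 = π − 2β = 195.9671°
wrap2 = π + 2β = 164.0329°
tangent length = C·cosβ = 71.3022
L = r1·wrap1 + r2·wrap2 + 2·C·cosβ = 20·3.4203 + 10·2.8629 + 2·71.3022 = 239.6389

L=239.639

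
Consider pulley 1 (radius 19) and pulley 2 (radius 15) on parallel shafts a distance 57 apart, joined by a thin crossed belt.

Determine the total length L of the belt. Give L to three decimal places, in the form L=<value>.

crossed belt: β = asin((r1+r2)/C) = asin(34/57) = 36.6190°
wrap1 = wrap2 = π + 2β = 253.2380°
tangent length = C·cosβ = 45.7493
L = (r1+r2)·wrap + 2·C·cosβ = 34·4.4198 + 2·45.7493 = 241.7731

L=241.773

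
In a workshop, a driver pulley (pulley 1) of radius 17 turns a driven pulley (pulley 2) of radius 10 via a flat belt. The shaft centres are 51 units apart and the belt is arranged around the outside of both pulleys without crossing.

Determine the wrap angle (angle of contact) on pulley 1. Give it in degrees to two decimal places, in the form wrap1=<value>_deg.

wrap1=195.78_deg

open belt: β = asin((r2−r1)/C) = asin(-7/51) = -7.8890°
wrap1 = π − 2β = 195.7781°
wrap2 = π + 2β = 164.2219°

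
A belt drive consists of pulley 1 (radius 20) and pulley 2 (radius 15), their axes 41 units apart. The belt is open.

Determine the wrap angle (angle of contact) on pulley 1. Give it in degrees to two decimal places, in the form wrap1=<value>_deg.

open belt: β = asin((r2−r1)/C) = asin(-5/41) = -7.0047°
wrap1 = π − 2β = 194.0095°
wrap2 = π + 2β = 165.9905°

wrap1=194.01_deg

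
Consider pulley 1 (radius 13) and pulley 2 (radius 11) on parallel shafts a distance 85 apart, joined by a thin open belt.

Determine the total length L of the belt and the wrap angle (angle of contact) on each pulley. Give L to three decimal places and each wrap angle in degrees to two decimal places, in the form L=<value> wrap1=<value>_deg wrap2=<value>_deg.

open belt: β = asin((r2−r1)/C) = asin(-2/85) = -1.3483°
wrap1 = π − 2β = 182.6965°
wrap2 = π + 2β = 177.3035°
tangent length = C·cosβ = 84.9765
L = r1·wrap1 + r2·wrap2 + 2·C·cosβ = 13·3.1887 + 11·3.0945 + 2·84.9765 = 245.4453

L=245.445 wrap1=182.70_deg wrap2=177.30_deg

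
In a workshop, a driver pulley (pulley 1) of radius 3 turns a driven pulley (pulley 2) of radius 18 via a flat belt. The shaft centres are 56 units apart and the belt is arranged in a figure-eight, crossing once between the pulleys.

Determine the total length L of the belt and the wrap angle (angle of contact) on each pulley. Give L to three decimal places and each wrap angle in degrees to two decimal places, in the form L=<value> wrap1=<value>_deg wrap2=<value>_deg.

crossed belt: β = asin((r1+r2)/C) = asin(21/56) = 22.0243°
wrap1 = wrap2 = π + 2β = 224.0486°
tangent length = C·cosβ = 51.9134
L = (r1+r2)·wrap + 2·C·cosβ = 21·3.9104 + 2·51.9134 = 185.9449

L=185.945 wrap1=224.05_deg wrap2=224.05_deg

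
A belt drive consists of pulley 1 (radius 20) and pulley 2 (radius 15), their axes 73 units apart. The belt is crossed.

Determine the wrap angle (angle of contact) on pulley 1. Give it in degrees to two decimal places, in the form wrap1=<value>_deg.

wrap1=237.30_deg

crossed belt: β = asin((r1+r2)/C) = asin(35/73) = 28.6496°
wrap1 = wrap2 = π + 2β = 237.2992°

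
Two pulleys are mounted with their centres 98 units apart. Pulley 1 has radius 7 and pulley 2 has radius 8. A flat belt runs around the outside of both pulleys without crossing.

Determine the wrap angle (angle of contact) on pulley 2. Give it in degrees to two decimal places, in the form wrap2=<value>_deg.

wrap2=181.17_deg

open belt: β = asin((r2−r1)/C) = asin(1/98) = 0.5847°
wrap1 = π − 2β = 178.8307°
wrap2 = π + 2β = 181.1693°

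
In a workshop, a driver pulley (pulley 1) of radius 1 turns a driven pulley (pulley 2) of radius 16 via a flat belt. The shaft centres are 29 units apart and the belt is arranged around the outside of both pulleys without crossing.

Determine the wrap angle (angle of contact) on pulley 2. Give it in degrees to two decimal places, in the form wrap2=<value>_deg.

wrap2=242.29_deg

open belt: β = asin((r2−r1)/C) = asin(15/29) = 31.1474°
wrap1 = π − 2β = 117.7052°
wrap2 = π + 2β = 242.2948°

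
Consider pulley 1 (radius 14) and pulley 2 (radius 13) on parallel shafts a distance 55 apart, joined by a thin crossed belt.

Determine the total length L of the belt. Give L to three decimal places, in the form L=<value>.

crossed belt: β = asin((r1+r2)/C) = asin(27/55) = 29.4004°
wrap1 = wrap2 = π + 2β = 238.8007°
tangent length = C·cosβ = 47.9166
L = (r1+r2)·wrap + 2·C·cosβ = 27·4.1679 + 2·47.9166 = 208.3654

L=208.365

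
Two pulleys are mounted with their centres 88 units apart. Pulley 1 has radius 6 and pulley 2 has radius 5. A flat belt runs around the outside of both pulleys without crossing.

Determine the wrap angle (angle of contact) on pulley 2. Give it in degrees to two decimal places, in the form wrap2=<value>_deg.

open belt: β = asin((r2−r1)/C) = asin(-1/88) = -0.6511°
wrap1 = π − 2β = 181.3022°
wrap2 = π + 2β = 178.6978°

wrap2=178.70_deg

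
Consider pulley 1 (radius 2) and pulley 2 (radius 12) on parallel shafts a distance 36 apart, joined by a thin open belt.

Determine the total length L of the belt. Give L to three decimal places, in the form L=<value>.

open belt: β = asin((r2−r1)/C) = asin(10/36) = 16.1276°
wrap1 = π − 2β = 147.7448°
wrap2 = π + 2β = 212.2552°
tangent length = C·cosβ = 34.5832
L = r1·wrap1 + r2·wrap2 + 2·C·cosβ = 2·2.5786 + 12·3.7046 + 2·34.5832 = 118.7784

L=118.778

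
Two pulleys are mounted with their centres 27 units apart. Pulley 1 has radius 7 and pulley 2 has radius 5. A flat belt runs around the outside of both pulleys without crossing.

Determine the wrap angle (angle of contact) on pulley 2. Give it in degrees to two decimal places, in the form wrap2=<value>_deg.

wrap2=171.50_deg

open belt: β = asin((r2−r1)/C) = asin(-2/27) = -4.2480°
wrap1 = π − 2β = 188.4960°
wrap2 = π + 2β = 171.5040°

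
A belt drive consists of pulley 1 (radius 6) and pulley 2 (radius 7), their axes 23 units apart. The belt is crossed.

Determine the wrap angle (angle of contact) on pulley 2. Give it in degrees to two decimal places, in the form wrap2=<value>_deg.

crossed belt: β = asin((r1+r2)/C) = asin(13/23) = 34.4174°
wrap1 = wrap2 = π + 2β = 248.8348°

wrap2=248.83_deg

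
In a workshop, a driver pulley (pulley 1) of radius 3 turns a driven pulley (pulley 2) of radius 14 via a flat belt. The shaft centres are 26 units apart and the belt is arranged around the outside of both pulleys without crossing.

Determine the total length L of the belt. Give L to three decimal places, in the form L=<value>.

L=110.134

open belt: β = asin((r2−r1)/C) = asin(11/26) = 25.0290°
wrap1 = π − 2β = 129.9420°
wrap2 = π + 2β = 230.0580°
tangent length = C·cosβ = 23.5584
L = r1·wrap1 + r2·wrap2 + 2·C·cosβ = 3·2.2679 + 14·4.0153 + 2·23.5584 = 110.1344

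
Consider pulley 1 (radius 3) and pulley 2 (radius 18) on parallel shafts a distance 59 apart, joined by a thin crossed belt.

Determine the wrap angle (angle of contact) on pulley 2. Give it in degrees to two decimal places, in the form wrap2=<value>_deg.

wrap2=221.70_deg

crossed belt: β = asin((r1+r2)/C) = asin(21/59) = 20.8506°
wrap1 = wrap2 = π + 2β = 221.7012°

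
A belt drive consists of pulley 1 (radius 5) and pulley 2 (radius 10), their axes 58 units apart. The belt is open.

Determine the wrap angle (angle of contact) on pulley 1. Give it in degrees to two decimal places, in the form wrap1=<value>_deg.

wrap1=170.11_deg

open belt: β = asin((r2−r1)/C) = asin(5/58) = 4.9454°
wrap1 = π − 2β = 170.1091°
wrap2 = π + 2β = 189.8909°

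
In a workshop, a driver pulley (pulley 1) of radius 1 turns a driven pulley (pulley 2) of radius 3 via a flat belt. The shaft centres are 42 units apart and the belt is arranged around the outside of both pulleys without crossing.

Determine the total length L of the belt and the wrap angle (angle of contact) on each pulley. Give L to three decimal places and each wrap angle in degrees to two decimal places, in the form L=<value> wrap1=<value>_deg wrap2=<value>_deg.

open belt: β = asin((r2−r1)/C) = asin(2/42) = 2.7294°
wrap1 = π − 2β = 174.5412°
wrap2 = π + 2β = 185.4588°
tangent length = C·cosβ = 41.9524
L = r1·wrap1 + r2·wrap2 + 2·C·cosβ = 1·3.0463 + 3·3.2369 + 2·41.9524 = 96.6616

L=96.662 wrap1=174.54_deg wrap2=185.46_deg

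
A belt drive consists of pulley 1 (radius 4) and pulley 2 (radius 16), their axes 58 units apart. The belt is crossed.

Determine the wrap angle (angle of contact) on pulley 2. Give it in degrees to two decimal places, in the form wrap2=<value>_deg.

crossed belt: β = asin((r1+r2)/C) = asin(20/58) = 20.1713°
wrap1 = wrap2 = π + 2β = 220.3425°

wrap2=220.34_deg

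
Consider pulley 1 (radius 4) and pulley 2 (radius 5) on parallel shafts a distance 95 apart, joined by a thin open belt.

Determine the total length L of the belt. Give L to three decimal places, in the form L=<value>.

L=218.285

open belt: β = asin((r2−r1)/C) = asin(1/95) = 0.6031°
wrap1 = π − 2β = 178.7938°
wrap2 = π + 2β = 181.2062°
tangent length = C·cosβ = 94.9947
L = r1·wrap1 + r2·wrap2 + 2·C·cosβ = 4·3.1205 + 5·3.1626 + 2·94.9947 = 218.2849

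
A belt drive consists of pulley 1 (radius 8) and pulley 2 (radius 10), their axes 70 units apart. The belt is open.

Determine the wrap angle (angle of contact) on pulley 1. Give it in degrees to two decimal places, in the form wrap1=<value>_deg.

wrap1=176.73_deg

open belt: β = asin((r2−r1)/C) = asin(2/70) = 1.6372°
wrap1 = π − 2β = 176.7255°
wrap2 = π + 2β = 183.2745°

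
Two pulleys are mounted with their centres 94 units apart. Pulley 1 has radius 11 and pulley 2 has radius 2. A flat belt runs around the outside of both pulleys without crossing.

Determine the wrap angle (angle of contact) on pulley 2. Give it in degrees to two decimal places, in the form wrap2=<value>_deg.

wrap2=169.01_deg

open belt: β = asin((r2−r1)/C) = asin(-9/94) = -5.4942°
wrap1 = π − 2β = 190.9884°
wrap2 = π + 2β = 169.0116°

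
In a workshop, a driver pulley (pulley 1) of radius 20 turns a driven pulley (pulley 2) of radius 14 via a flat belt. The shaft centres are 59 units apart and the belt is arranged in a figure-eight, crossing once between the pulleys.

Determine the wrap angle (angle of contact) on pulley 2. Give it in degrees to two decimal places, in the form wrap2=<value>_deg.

wrap2=250.38_deg

crossed belt: β = asin((r1+r2)/C) = asin(34/59) = 35.1887°
wrap1 = wrap2 = π + 2β = 250.3774°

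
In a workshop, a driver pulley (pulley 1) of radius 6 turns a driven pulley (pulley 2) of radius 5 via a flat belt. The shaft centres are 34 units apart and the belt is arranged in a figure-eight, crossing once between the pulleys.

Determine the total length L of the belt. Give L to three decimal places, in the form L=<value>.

crossed belt: β = asin((r1+r2)/C) = asin(11/34) = 18.8765°
wrap1 = wrap2 = π + 2β = 217.7530°
tangent length = C·cosβ = 32.1714
L = (r1+r2)·wrap + 2·C·cosβ = 11·3.8005 + 2·32.1714 = 106.1484

L=106.148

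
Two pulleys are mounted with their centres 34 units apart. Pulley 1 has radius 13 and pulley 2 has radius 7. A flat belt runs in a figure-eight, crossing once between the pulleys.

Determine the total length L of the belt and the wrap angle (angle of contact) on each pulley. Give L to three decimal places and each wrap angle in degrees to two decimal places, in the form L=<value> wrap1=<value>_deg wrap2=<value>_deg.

crossed belt: β = asin((r1+r2)/C) = asin(20/34) = 36.0319°
wrap1 = wrap2 = π + 2β = 252.0638°
tangent length = C·cosβ = 27.4955
L = (r1+r2)·wrap + 2·C·cosβ = 20·4.3993 + 2·27.4955 = 142.9778

L=142.978 wrap1=252.06_deg wrap2=252.06_deg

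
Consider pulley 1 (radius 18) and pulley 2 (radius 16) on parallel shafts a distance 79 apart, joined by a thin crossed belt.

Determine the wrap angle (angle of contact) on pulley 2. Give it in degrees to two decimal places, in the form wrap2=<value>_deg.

crossed belt: β = asin((r1+r2)/C) = asin(34/79) = 25.4917°
wrap1 = wrap2 = π + 2β = 230.9833°

wrap2=230.98_deg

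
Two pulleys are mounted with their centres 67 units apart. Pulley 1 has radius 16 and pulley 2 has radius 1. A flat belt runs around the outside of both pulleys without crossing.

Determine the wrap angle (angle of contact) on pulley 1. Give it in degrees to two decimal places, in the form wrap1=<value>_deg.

open belt: β = asin((r2−r1)/C) = asin(-15/67) = -12.9371°
wrap1 = π − 2β = 205.8741°
wrap2 = π + 2β = 154.1259°

wrap1=205.87_deg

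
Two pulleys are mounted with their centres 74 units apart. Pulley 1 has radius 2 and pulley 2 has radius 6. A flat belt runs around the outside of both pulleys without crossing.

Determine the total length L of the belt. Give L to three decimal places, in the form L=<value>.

L=173.349

open belt: β = asin((r2−r1)/C) = asin(4/74) = 3.0986°
wrap1 = π − 2β = 173.8028°
wrap2 = π + 2β = 186.1972°
tangent length = C·cosβ = 73.8918
L = r1·wrap1 + r2·wrap2 + 2·C·cosβ = 2·3.0334 + 6·3.2498 + 2·73.8918 = 173.3490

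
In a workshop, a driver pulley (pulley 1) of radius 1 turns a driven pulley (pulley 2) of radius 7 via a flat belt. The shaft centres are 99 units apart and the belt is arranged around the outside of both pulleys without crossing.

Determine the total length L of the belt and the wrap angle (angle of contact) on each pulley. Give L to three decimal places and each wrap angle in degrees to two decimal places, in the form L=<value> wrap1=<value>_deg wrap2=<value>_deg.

L=223.496 wrap1=173.05_deg wrap2=186.95_deg

open belt: β = asin((r2−r1)/C) = asin(6/99) = 3.4746°
wrap1 = π − 2β = 173.0508°
wrap2 = π + 2β = 186.9492°
tangent length = C·cosβ = 98.8180
L = r1·wrap1 + r2·wrap2 + 2·C·cosβ = 1·3.0203 + 7·3.2629 + 2·98.8180 = 223.4965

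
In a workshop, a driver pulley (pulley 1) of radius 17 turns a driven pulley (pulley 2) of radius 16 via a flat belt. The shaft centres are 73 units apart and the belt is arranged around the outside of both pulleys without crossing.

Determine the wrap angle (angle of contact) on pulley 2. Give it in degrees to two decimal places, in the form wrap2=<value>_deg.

open belt: β = asin((r2−r1)/C) = asin(-1/73) = -0.7849°
wrap1 = π − 2β = 181.5698°
wrap2 = π + 2β = 178.4302°

wrap2=178.43_deg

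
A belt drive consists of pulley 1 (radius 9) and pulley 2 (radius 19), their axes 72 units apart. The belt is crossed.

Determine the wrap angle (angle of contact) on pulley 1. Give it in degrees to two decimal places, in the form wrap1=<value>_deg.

wrap1=225.77_deg

crossed belt: β = asin((r1+r2)/C) = asin(28/72) = 22.8854°
wrap1 = wrap2 = π + 2β = 225.7708°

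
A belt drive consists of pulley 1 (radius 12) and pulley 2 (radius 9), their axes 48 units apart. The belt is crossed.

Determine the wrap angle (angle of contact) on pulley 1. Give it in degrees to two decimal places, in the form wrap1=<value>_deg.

wrap1=231.89_deg

crossed belt: β = asin((r1+r2)/C) = asin(21/48) = 25.9445°
wrap1 = wrap2 = π + 2β = 231.8890°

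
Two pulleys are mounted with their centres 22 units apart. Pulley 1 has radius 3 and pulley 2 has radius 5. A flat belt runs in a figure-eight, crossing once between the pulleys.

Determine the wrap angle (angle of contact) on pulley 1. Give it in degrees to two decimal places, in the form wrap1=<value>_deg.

crossed belt: β = asin((r1+r2)/C) = asin(8/22) = 21.3237°
wrap1 = wrap2 = π + 2β = 222.6474°

wrap1=222.65_deg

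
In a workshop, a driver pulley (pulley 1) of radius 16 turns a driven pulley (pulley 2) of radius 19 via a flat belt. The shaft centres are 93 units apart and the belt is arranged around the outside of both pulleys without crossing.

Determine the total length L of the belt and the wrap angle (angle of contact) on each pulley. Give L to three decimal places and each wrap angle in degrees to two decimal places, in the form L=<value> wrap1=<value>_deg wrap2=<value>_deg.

open belt: β = asin((r2−r1)/C) = asin(3/93) = 1.8486°
wrap1 = π − 2β = 176.3029°
wrap2 = π + 2β = 183.6971°
tangent length = C·cosβ = 92.9516
L = r1·wrap1 + r2·wrap2 + 2·C·cosβ = 16·3.0771 + 19·3.2061 + 2·92.9516 = 296.0525

L=296.053 wrap1=176.30_deg wrap2=183.70_deg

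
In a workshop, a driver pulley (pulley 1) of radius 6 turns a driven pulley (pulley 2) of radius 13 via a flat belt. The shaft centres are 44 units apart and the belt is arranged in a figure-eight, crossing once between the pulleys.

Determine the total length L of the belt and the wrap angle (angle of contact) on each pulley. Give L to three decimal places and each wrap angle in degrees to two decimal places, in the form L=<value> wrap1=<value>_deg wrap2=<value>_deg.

L=156.030 wrap1=231.17_deg wrap2=231.17_deg

crossed belt: β = asin((r1+r2)/C) = asin(19/44) = 25.5830°
wrap1 = wrap2 = π + 2β = 231.1660°
tangent length = C·cosβ = 39.6863
L = (r1+r2)·wrap + 2·C·cosβ = 19·4.0346 + 2·39.6863 = 156.0301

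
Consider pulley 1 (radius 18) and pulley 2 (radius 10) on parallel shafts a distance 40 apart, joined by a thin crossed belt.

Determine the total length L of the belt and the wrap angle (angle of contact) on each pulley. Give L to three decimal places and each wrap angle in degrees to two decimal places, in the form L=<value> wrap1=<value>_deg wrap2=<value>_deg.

crossed belt: β = asin((r1+r2)/C) = asin(28/40) = 44.4270°
wrap1 = wrap2 = π + 2β = 268.8540°
tangent length = C·cosβ = 28.5657
L = (r1+r2)·wrap + 2·C·cosβ = 28·4.6924 + 2·28.5657 = 188.5183

L=188.518 wrap1=268.85_deg wrap2=268.85_deg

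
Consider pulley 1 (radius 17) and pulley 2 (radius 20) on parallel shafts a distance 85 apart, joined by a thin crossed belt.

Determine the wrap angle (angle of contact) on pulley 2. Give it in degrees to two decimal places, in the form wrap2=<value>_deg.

wrap2=231.61_deg

crossed belt: β = asin((r1+r2)/C) = asin(37/85) = 25.8040°
wrap1 = wrap2 = π + 2β = 231.6080°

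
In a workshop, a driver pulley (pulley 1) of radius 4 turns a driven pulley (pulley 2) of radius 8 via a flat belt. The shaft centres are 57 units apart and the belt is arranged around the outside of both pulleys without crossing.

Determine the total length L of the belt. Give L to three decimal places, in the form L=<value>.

L=151.980

open belt: β = asin((r2−r1)/C) = asin(4/57) = 4.0241°
wrap1 = π − 2β = 171.9519°
wrap2 = π + 2β = 188.0481°
tangent length = C·cosβ = 56.8595
L = r1·wrap1 + r2·wrap2 + 2·C·cosβ = 4·3.0011 + 8·3.2821 + 2·56.8595 = 151.9799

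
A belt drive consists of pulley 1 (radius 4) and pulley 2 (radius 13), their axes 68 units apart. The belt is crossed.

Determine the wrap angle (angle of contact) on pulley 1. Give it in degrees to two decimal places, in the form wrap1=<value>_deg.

crossed belt: β = asin((r1+r2)/C) = asin(17/68) = 14.4775°
wrap1 = wrap2 = π + 2β = 208.9550°

wrap1=208.96_deg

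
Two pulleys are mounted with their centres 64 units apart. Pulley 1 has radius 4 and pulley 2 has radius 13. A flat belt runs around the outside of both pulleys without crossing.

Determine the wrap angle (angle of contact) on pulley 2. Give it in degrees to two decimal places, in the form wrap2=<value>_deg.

open belt: β = asin((r2−r1)/C) = asin(9/64) = 8.0840°
wrap1 = π − 2β = 163.8320°
wrap2 = π + 2β = 196.1680°

wrap2=196.17_deg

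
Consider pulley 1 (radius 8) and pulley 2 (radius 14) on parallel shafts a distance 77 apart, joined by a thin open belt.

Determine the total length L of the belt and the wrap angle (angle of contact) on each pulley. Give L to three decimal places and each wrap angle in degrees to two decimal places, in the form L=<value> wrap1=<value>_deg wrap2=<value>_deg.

open belt: β = asin((r2−r1)/C) = asin(6/77) = 4.4691°
wrap1 = π − 2β = 171.0617°
wrap2 = π + 2β = 188.9383°
tangent length = C·cosβ = 76.7659
L = r1·wrap1 + r2·wrap2 + 2·C·cosβ = 8·2.9856 + 14·3.2976 + 2·76.7659 = 223.5828

L=223.583 wrap1=171.06_deg wrap2=188.94_deg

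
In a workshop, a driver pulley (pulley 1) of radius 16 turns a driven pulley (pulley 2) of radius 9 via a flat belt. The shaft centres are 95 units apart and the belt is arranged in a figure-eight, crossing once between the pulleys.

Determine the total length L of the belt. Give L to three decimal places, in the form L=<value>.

L=275.158

crossed belt: β = asin((r1+r2)/C) = asin(25/95) = 15.2575°
wrap1 = wrap2 = π + 2β = 210.5150°
tangent length = C·cosβ = 91.6515
L = (r1+r2)·wrap + 2·C·cosβ = 25·3.6742 + 2·91.6515 = 275.1575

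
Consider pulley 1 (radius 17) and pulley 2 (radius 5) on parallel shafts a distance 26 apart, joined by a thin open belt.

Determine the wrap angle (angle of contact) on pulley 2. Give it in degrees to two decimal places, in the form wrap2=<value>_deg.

open belt: β = asin((r2−r1)/C) = asin(-12/26) = -27.4864°
wrap1 = π − 2β = 234.9729°
wrap2 = π + 2β = 125.0271°

wrap2=125.03_deg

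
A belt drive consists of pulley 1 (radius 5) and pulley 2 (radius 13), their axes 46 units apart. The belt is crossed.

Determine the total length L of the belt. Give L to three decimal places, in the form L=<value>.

L=155.686

crossed belt: β = asin((r1+r2)/C) = asin(18/46) = 23.0357°
wrap1 = wrap2 = π + 2β = 226.0714°
tangent length = C·cosβ = 42.3320
L = (r1+r2)·wrap + 2·C·cosβ = 18·3.9457 + 2·42.3320 = 155.6865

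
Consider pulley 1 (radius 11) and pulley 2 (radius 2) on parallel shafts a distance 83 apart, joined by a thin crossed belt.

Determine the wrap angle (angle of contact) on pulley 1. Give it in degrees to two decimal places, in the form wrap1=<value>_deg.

crossed belt: β = asin((r1+r2)/C) = asin(13/83) = 9.0111°
wrap1 = wrap2 = π + 2β = 198.0223°

wrap1=198.02_deg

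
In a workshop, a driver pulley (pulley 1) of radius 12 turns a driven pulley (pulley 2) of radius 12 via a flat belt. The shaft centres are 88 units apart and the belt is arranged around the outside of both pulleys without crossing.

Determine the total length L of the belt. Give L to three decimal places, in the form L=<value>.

L=251.398

open belt: β = asin((r2−r1)/C) = asin(0/88) = 0.0000°
wrap1 = π − 2β = 180.0000°
wrap2 = π + 2β = 180.0000°
tangent length = C·cosβ = 88.0000
L = r1·wrap1 + r2·wrap2 + 2·C·cosβ = 12·3.1416 + 12·3.1416 + 2·88.0000 = 251.3982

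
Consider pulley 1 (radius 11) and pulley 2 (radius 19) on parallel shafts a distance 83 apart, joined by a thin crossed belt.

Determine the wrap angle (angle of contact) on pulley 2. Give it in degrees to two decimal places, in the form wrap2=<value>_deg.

crossed belt: β = asin((r1+r2)/C) = asin(30/83) = 21.1890°
wrap1 = wrap2 = π + 2β = 222.3780°

wrap2=222.38_deg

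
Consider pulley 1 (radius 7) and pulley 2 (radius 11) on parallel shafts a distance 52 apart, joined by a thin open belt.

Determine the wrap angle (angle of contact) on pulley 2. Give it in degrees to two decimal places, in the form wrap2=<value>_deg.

open belt: β = asin((r2−r1)/C) = asin(4/52) = 4.4117°
wrap1 = π − 2β = 171.1765°
wrap2 = π + 2β = 188.8235°

wrap2=188.82_deg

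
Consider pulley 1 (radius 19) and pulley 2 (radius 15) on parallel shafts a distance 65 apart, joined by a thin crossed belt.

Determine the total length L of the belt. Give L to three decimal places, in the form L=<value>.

L=255.042

crossed belt: β = asin((r1+r2)/C) = asin(34/65) = 31.5389°
wrap1 = wrap2 = π + 2β = 243.0777°
tangent length = C·cosβ = 55.3986
L = (r1+r2)·wrap + 2·C·cosβ = 34·4.2425 + 2·55.3986 = 255.0423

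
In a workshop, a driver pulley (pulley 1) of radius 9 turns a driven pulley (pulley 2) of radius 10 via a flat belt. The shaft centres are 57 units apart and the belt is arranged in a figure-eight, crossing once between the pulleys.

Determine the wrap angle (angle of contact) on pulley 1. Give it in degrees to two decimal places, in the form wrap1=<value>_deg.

crossed belt: β = asin((r1+r2)/C) = asin(19/57) = 19.4712°
wrap1 = wrap2 = π + 2β = 218.9424°

wrap1=218.94_deg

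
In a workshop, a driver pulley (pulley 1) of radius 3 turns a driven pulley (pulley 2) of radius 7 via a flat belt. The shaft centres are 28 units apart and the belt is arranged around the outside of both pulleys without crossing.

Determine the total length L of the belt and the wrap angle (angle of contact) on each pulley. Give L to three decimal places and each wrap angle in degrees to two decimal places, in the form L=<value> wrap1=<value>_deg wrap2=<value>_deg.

open belt: β = asin((r2−r1)/C) = asin(4/28) = 8.2132°
wrap1 = π − 2β = 163.5736°
wrap2 = π + 2β = 196.4264°
tangent length = C·cosβ = 27.7128
L = r1·wrap1 + r2·wrap2 + 2·C·cosβ = 3·2.8549 + 7·3.4283 + 2·27.7128 = 87.9883

L=87.988 wrap1=163.57_deg wrap2=196.43_deg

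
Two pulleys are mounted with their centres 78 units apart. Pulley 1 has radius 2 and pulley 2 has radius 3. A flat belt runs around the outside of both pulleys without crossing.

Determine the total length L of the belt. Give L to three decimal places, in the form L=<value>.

open belt: β = asin((r2−r1)/C) = asin(1/78) = 0.7346°
wrap1 = π − 2β = 178.5308°
wrap2 = π + 2β = 181.4692°
tangent length = C·cosβ = 77.9936
L = r1·wrap1 + r2·wrap2 + 2·C·cosβ = 2·3.1160 + 3·3.1672 + 2·77.9936 = 171.7208

L=171.721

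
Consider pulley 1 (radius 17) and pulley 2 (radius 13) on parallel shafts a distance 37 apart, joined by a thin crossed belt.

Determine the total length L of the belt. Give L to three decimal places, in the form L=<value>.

crossed belt: β = asin((r1+r2)/C) = asin(30/37) = 54.1752°
wrap1 = wrap2 = π + 2β = 288.3505°
tangent length = C·cosβ = 21.6564
L = (r1+r2)·wrap + 2·C·cosβ = 30·5.0327 + 2·21.6564 = 194.2928

L=194.293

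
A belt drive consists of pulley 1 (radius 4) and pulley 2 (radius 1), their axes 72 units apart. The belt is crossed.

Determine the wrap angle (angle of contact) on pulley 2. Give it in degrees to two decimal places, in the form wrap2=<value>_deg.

wrap2=187.96_deg

crossed belt: β = asin((r1+r2)/C) = asin(5/72) = 3.9821°
wrap1 = wrap2 = π + 2β = 187.9642°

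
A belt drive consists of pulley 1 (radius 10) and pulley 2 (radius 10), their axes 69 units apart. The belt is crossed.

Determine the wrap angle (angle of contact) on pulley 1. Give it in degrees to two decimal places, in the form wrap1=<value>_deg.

crossed belt: β = asin((r1+r2)/C) = asin(20/69) = 16.8493°
wrap1 = wrap2 = π + 2β = 213.6986°

wrap1=213.70_deg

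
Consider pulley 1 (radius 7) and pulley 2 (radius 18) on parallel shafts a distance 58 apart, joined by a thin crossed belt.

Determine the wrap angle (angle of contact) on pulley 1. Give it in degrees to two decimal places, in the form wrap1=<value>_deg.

wrap1=231.07_deg

crossed belt: β = asin((r1+r2)/C) = asin(25/58) = 25.5332°
wrap1 = wrap2 = π + 2β = 231.0665°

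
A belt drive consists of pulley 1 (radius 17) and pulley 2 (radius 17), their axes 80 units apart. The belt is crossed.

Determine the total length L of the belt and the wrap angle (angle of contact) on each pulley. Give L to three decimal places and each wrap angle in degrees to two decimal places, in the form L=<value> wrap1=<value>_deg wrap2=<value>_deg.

L=281.494 wrap1=230.30_deg wrap2=230.30_deg

crossed belt: β = asin((r1+r2)/C) = asin(34/80) = 25.1507°
wrap1 = wrap2 = π + 2β = 230.3013°
tangent length = C·cosβ = 72.4155
L = (r1+r2)·wrap + 2·C·cosβ = 34·4.0195 + 2·72.4155 = 281.4945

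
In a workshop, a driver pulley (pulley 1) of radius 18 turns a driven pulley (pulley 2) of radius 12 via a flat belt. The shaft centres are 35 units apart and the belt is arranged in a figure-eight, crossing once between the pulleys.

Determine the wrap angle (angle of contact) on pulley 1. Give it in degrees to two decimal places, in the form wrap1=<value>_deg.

wrap1=297.99_deg

crossed belt: β = asin((r1+r2)/C) = asin(30/35) = 58.9973°
wrap1 = wrap2 = π + 2β = 297.9946°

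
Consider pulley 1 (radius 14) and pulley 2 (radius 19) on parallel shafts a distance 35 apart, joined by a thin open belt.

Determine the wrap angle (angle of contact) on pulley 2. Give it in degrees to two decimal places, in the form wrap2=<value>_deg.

open belt: β = asin((r2−r1)/C) = asin(5/35) = 8.2132°
wrap1 = π − 2β = 163.5736°
wrap2 = π + 2β = 196.4264°

wrap2=196.43_deg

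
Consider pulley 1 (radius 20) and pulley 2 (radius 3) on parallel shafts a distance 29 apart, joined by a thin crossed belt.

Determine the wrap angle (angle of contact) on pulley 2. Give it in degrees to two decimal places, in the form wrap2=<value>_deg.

crossed belt: β = asin((r1+r2)/C) = asin(23/29) = 52.4765°
wrap1 = wrap2 = π + 2β = 284.9530°

wrap2=284.95_deg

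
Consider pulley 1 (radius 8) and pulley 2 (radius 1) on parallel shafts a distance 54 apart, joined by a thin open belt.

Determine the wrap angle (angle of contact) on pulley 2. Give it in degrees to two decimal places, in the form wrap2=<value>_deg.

open belt: β = asin((r2−r1)/C) = asin(-7/54) = -7.4482°
wrap1 = π − 2β = 194.8964°
wrap2 = π + 2β = 165.1036°

wrap2=165.10_deg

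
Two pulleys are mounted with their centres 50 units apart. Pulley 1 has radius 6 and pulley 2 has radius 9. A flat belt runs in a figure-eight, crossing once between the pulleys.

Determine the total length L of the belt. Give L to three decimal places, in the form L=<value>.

crossed belt: β = asin((r1+r2)/C) = asin(15/50) = 17.4576°
wrap1 = wrap2 = π + 2β = 214.9152°
tangent length = C·cosβ = 47.6970
L = (r1+r2)·wrap + 2·C·cosβ = 15·3.7510 + 2·47.6970 = 151.6586

L=151.659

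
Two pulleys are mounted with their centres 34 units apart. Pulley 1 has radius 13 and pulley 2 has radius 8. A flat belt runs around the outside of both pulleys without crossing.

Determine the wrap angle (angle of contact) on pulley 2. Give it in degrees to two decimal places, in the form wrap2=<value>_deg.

wrap2=163.09_deg

open belt: β = asin((r2−r1)/C) = asin(-5/34) = -8.4565°
wrap1 = π − 2β = 196.9130°
wrap2 = π + 2β = 163.0870°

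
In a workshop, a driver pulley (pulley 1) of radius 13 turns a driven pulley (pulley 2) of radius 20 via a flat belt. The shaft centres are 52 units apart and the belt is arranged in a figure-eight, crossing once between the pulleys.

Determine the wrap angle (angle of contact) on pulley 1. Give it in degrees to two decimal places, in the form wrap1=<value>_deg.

crossed belt: β = asin((r1+r2)/C) = asin(33/52) = 39.3915°
wrap1 = wrap2 = π + 2β = 258.7829°

wrap1=258.78_deg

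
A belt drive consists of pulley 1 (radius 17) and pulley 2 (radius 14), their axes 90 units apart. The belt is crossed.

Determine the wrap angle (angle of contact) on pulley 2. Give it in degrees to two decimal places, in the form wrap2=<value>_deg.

wrap2=220.30_deg

crossed belt: β = asin((r1+r2)/C) = asin(31/90) = 20.1479°
wrap1 = wrap2 = π + 2β = 220.2958°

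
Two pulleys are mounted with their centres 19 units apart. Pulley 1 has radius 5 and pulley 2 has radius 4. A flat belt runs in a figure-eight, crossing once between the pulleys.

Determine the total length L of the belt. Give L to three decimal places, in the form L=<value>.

crossed belt: β = asin((r1+r2)/C) = asin(9/19) = 28.2737°
wrap1 = wrap2 = π + 2β = 236.5474°
tangent length = C·cosβ = 16.7332
L = (r1+r2)·wrap + 2·C·cosβ = 9·4.1285 + 2·16.7332 = 70.6232

L=70.623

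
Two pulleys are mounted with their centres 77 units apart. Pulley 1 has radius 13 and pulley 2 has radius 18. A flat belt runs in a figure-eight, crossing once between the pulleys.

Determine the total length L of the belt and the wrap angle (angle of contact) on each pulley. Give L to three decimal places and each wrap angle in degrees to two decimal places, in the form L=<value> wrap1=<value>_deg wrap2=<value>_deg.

crossed belt: β = asin((r1+r2)/C) = asin(31/77) = 23.7407°
wrap1 = wrap2 = π + 2β = 227.4813°
tangent length = C·cosβ = 70.4840
L = (r1+r2)·wrap + 2·C·cosβ = 31·3.9703 + 2·70.4840 = 264.0473

L=264.047 wrap1=227.48_deg wrap2=227.48_deg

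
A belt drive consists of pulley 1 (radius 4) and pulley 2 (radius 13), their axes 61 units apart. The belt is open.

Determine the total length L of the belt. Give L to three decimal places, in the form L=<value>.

L=176.737

open belt: β = asin((r2−r1)/C) = asin(9/61) = 8.4844°
wrap1 = π − 2β = 163.0311°
wrap2 = π + 2β = 196.9689°
tangent length = C·cosβ = 60.3324
L = r1·wrap1 + r2·wrap2 + 2·C·cosβ = 4·2.8454 + 13·3.4378 + 2·60.3324 = 176.7374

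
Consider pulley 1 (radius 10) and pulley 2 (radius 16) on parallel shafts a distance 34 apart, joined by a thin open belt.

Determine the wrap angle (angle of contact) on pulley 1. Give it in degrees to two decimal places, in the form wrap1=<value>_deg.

open belt: β = asin((r2−r1)/C) = asin(6/34) = 10.1642°
wrap1 = π − 2β = 159.6715°
wrap2 = π + 2β = 200.3285°

wrap1=159.67_deg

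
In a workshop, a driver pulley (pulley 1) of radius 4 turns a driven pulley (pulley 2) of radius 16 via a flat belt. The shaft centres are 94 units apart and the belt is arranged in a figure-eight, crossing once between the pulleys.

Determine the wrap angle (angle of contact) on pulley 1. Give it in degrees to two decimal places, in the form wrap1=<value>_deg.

crossed belt: β = asin((r1+r2)/C) = asin(20/94) = 12.2845°
wrap1 = wrap2 = π + 2β = 204.5690°

wrap1=204.57_deg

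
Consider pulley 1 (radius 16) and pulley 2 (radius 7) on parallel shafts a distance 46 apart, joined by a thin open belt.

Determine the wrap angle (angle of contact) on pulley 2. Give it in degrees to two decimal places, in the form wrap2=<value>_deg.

open belt: β = asin((r2−r1)/C) = asin(-9/46) = -11.2828°
wrap1 = π − 2β = 202.5656°
wrap2 = π + 2β = 157.4344°

wrap2=157.43_deg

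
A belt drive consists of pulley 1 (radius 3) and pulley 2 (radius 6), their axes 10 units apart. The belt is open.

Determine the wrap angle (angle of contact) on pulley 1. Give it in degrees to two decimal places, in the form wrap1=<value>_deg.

wrap1=145.08_deg

open belt: β = asin((r2−r1)/C) = asin(3/10) = 17.4576°
wrap1 = π − 2β = 145.0848°
wrap2 = π + 2β = 214.9152°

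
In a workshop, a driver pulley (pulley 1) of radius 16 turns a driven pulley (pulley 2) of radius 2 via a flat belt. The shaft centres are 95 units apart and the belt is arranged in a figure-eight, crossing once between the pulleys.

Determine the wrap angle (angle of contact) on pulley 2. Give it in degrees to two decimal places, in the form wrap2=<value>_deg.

wrap2=201.84_deg

crossed belt: β = asin((r1+r2)/C) = asin(18/95) = 10.9221°
wrap1 = wrap2 = π + 2β = 201.8441°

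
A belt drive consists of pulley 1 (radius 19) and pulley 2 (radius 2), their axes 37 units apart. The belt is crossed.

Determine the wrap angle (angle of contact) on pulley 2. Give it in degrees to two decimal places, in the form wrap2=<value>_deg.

crossed belt: β = asin((r1+r2)/C) = asin(21/37) = 34.5808°
wrap1 = wrap2 = π + 2β = 249.1616°

wrap2=249.16_deg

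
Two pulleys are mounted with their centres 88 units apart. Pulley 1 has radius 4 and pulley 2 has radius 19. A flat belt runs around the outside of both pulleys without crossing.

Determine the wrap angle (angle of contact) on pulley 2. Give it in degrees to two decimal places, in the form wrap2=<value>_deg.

open belt: β = asin((r2−r1)/C) = asin(15/88) = 9.8142°
wrap1 = π − 2β = 160.3715°
wrap2 = π + 2β = 199.6285°

wrap2=199.63_deg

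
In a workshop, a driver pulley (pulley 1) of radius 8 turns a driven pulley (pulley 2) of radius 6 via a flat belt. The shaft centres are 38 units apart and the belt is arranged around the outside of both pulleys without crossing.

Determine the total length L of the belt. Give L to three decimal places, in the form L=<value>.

open belt: β = asin((r2−r1)/C) = asin(-2/38) = -3.0170°
wrap1 = π − 2β = 186.0339°
wrap2 = π + 2β = 173.9661°
tangent length = C·cosβ = 37.9473
L = r1·wrap1 + r2·wrap2 + 2·C·cosβ = 8·3.2469 + 6·3.0363 + 2·37.9473 = 120.0876

L=120.088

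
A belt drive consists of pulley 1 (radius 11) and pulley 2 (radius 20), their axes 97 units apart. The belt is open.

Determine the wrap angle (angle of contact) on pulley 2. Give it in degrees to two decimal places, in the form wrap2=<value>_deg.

open belt: β = asin((r2−r1)/C) = asin(9/97) = 5.3238°
wrap1 = π − 2β = 169.3525°
wrap2 = π + 2β = 190.6475°

wrap2=190.65_deg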